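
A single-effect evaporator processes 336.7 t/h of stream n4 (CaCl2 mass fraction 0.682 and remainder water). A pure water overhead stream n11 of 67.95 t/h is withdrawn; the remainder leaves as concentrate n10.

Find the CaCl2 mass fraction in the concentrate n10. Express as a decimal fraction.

0.854

CaCl2 is not removed: 336.7×0.682 = 229.63 t/h of CaCl2 enters n10.
Concentrate = 336.7 − 67.95 = 268.75 t/h.
Mass fraction = 229.63/268.75 = 0.854.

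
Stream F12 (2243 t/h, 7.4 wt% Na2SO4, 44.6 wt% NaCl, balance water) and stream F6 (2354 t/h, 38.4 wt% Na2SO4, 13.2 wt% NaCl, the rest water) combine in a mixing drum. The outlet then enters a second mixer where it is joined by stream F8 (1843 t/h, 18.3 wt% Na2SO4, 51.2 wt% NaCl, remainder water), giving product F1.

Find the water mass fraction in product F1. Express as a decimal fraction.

0.431

Overall, product flow = 6440 t/h.
water in = 2243×0.480 + 2354×0.484 + 1843×0.305 = 2778.1 t/h.
water fraction in F1 = 0.431.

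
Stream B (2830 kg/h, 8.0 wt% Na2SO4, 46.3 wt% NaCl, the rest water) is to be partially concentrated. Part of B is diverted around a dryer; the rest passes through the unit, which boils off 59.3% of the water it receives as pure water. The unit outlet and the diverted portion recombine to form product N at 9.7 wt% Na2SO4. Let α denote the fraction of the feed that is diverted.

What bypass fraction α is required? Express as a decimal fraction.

0.353

All 2830×0.080 = 226.4 kg/h of Na2SO4 reaches N, so N = 226.4/0.097 = 2334 kg/h and vapour = 495.98 kg/h.
The evaporator receives (1−α)·2830 of feed at 0.457 water and removes 0.593 of that water:
0.593×0.457×(1−α)×2830 = 495.98
(1−α) = 495.98/766.93 = 0.6467;  α = 0.3533.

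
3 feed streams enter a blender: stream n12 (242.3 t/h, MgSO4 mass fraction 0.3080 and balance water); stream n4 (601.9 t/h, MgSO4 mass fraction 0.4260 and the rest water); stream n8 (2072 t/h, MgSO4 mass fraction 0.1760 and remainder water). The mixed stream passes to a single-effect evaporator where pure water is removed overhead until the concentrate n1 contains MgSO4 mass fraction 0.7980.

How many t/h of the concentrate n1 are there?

871.8 t/h

MgSO4 entering = 242.3×0.308 + 601.9×0.426 + 2072×0.176 = 695.71 t/h.
All MgSO4 reports to n1, so n1 = 695.71/0.798 = 871.82 t/h.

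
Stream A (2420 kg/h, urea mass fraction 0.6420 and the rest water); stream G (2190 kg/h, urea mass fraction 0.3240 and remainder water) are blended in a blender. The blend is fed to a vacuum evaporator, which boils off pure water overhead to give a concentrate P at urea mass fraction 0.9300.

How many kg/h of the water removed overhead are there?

2176 kg/h

urea entering = 2420×0.642 + 2190×0.324 = 2263.2 kg/h.
All urea reports to P, so P = 2263.2/0.930 = 2433.5 kg/h.
Total feed = 4610 kg/h; overhead = 4610 − 2433.5 = 2176.5 kg/h.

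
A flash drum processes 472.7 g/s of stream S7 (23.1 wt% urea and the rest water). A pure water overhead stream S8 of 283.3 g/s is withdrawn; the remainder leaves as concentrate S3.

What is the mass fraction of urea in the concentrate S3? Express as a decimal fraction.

0.5765

urea is not removed: 472.7×0.231 = 109.19 g/s of urea enters S3.
Concentrate = 472.7 − 283.3 = 189.4 g/s.
Mass fraction = 109.19/189.4 = 0.5765.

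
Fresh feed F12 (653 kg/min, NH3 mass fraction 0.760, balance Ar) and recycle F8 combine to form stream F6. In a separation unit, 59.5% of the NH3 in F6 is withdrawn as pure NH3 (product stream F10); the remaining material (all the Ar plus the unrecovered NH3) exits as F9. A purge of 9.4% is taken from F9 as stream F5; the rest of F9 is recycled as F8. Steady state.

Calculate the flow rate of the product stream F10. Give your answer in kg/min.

466.4 kg/min

NH3 in F6: m_A = 653×0.760 + (1−0.094)·(1−0.595)·m_A, so m_A = 496.28/0.6331 = 783.93 kg/min.
Product F10 = 0.595×783.93 = 466.44 kg/min.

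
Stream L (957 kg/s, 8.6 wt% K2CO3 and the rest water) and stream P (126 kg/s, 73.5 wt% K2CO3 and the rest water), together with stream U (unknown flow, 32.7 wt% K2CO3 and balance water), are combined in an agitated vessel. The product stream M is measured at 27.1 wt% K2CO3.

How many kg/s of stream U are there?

2118 kg/s

Let U be the unknown flow. Total out = 1083 + U.
K2CO3 balance: 174.91 + 0.327·U = 0.271·(1083 + U)
(0.327 − 0.271)·U = 0.271×1083 − 174.91 = 118.58
U = 118.58 / 0.056 = 2117.5 kg/s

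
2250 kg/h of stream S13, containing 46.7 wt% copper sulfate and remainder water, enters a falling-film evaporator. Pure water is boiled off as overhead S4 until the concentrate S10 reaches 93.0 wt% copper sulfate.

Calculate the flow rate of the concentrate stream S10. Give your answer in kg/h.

copper sulfate is conserved: 2250×0.467 = 1050.8 kg/h all reports to the concentrate.
Concentrate = 1050.8/(target fraction) = 1129.8 kg/h.

1130 kg/h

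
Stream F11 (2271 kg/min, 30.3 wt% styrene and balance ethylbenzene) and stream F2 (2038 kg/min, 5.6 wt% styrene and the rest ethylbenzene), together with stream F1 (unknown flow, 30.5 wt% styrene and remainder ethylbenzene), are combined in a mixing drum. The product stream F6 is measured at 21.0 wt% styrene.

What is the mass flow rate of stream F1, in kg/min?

Let F1 be the unknown flow. Total out = 4309 + F1.
styrene balance: 802.24 + 0.305·F1 = 0.210·(4309 + F1)
(0.305 − 0.210)·F1 = 0.210×4309 − 802.24 = 102.65
F1 = 102.65 / 0.095 = 1080.5 kg/min

1081 kg/min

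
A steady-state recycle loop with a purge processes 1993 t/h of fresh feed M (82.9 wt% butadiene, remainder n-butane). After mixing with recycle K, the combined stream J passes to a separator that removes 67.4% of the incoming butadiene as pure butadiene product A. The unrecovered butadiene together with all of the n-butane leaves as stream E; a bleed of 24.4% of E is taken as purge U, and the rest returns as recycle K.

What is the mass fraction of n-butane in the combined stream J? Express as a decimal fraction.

0.389

n-butane enters only via M and leaves only via the purge: 1993×0.171 = 0.244×(n-butane in E), and the separator passes all n-butane, so n-butane in J = n-butane in E = 1396.7 t/h.
butadiene in J: m_A = 1993×0.829 + (1−0.244)·(1−0.674)·m_A, so m_A = 1652.2/0.7535 = 2192.6 t/h.
J = 2192.6 + 1396.7 = 3589.3 t/h.
n-butane fraction in J = 1396.7/3589.3 = 0.389.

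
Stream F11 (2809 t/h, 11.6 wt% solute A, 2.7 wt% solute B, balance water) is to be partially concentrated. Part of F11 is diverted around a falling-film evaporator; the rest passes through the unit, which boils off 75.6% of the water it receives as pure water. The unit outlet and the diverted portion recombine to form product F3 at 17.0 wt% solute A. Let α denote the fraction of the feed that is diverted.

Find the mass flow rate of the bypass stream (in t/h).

1432 t/h

All 2809×0.116 = 325.84 t/h of solute A reaches F3, so F3 = 325.84/0.170 = 1916.7 t/h and vapour = 892.27 t/h.
The evaporator receives (1−α)·2809 of feed at 0.857 water and removes 0.756 of that water:
0.756×0.857×(1−α)×2809 = 892.27
(1−α) = 892.27/1819.9 = 0.4903;  α = 0.5097.
Bypass flow = 0.5097×2809 = 1431.8 t/h.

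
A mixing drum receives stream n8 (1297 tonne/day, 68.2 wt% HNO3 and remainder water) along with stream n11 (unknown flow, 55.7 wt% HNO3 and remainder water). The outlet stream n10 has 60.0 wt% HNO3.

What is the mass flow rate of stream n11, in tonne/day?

Let n11 be the unknown flow. Total out = 1297 + n11.
HNO3 balance: 884.55 + 0.557·n11 = 0.600·(1297 + n11)
(0.557 − 0.600)·n11 = 0.600×1297 − 884.55 = -106.35
n11 = -106.35 / -0.043 = 2473.3 tonne/day

2473 tonne/day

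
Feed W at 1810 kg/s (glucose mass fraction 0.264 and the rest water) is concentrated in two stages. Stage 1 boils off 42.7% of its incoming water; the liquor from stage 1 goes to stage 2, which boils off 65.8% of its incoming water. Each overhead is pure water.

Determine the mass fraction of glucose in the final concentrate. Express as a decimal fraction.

water in feed = 1810×0.736 = 1332.2 kg/s.
After stage 1: water left = (1−0.427)×1332.2 = 763.33; stream total = 1241.2 kg/s.
After stage 2: water left = (1−0.658)×763.33 = 261.06; final concentrate = 738.9 kg/s.
glucose fraction = 477.84/738.9 = 0.647.

0.647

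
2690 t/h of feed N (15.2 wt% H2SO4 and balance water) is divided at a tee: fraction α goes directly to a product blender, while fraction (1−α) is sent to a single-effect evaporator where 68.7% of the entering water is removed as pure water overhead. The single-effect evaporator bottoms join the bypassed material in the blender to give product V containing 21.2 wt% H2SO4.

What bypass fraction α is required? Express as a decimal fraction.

All 2690×0.152 = 408.88 t/h of H2SO4 reaches V, so V = 408.88/0.212 = 1928.7 t/h and vapour = 761.32 t/h.
The evaporator receives (1−α)·2690 of feed at 0.848 water and removes 0.687 of that water:
0.687×0.848×(1−α)×2690 = 761.32
(1−α) = 761.32/1567.1 = 0.4858;  α = 0.5142.

0.514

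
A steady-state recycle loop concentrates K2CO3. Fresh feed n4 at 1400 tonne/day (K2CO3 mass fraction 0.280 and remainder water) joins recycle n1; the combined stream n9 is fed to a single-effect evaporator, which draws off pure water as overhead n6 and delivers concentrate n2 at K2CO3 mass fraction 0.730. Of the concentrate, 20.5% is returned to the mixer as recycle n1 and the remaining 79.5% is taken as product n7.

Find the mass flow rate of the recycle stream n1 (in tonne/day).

138.5 tonne/day

Overall K2CO3 balance (none leaves overhead): K2CO3 in fresh feed = K2CO3 in product, i.e. 1400×0.280 = (1−0.205)·n2·0.730.
n2 = 392/(0.730×0.795) = 675.45 tonne/day.
Recycle n1 = 0.205×675.45 = 138.47 tonne/day.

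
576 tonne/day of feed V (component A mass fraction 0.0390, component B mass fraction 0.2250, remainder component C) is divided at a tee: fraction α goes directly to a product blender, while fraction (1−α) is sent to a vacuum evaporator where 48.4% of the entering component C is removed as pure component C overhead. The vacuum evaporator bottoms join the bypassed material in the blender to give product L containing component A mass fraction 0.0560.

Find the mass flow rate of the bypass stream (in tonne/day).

85.14 tonne/day

All 576×0.039 = 22.464 tonne/day of component A reaches L, so L = 22.464/0.056 = 401.14 tonne/day and vapour = 174.86 tonne/day.
The evaporator receives (1−α)·576 of feed at 0.736 component C and removes 0.484 of that component C:
0.484×0.736×(1−α)×576 = 174.86
(1−α) = 174.86/205.19 = 0.8522;  α = 0.1478.
Bypass flow = 0.1478×576 = 85.137 tonne/day.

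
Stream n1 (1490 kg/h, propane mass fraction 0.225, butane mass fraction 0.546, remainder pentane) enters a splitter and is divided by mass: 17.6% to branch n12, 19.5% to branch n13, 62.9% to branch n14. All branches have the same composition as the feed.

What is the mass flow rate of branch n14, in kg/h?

Branch n14 flow = 0.629×1490 = 937.21 kg/h.

937.2 kg/h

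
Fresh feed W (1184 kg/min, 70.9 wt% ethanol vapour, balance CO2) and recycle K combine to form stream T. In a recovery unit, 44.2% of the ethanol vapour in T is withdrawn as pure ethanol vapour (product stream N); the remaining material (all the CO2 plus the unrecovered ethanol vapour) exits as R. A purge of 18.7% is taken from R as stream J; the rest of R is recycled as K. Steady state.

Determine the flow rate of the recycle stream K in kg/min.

CO2 enters only via W and leaves only via the purge: 1184×0.291 = 0.187×(CO2 in R), and the recovery unit passes all CO2, so CO2 in T = CO2 in R = 1842.5 kg/min.
ethanol vapour in T: m_A = 1184×0.709 + (1−0.187)·(1−0.442)·m_A, so m_A = 839.46/0.5463 = 1536.5 kg/min.
R = (1−0.442)×1536.5 + 1842.5 = 2699.8 kg/min.
Recycle K = (1−0.187)×2699.8 = 2195 kg/min.

2195 kg/min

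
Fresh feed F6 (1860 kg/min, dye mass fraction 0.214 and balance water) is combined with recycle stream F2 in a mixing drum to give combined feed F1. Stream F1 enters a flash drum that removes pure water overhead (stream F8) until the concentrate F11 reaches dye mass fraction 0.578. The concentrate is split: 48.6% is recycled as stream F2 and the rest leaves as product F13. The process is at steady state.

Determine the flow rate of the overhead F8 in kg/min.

1171 kg/min

Overall dye balance (none leaves overhead): dye in fresh feed = dye in product, i.e. 1860×0.214 = (1−0.486)·F11·0.578.
F11 = 398.04/(0.578×0.514) = 1339.8 kg/min.
Recycle F2 = 0.486×1339.8 = 651.14 kg/min.
Combined feed F1 = 1860 + 651.14 = 2511.1 kg/min.
Overhead F8 = F1 − F11 = 2511.1 − 1339.8 = 1171.3 kg/min.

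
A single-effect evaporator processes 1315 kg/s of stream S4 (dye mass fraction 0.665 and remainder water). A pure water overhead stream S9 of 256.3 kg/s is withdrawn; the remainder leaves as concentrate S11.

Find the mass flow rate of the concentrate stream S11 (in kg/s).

Concentrate = 1315 − 256.3 = 1058.7 kg/s.

1059 kg/s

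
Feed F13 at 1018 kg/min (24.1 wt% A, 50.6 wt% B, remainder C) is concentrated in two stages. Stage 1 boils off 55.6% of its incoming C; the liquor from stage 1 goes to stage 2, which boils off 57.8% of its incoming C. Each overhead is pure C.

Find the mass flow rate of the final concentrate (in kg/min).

808.7 kg/min

C in feed = 1018×0.253 = 257.55 kg/min.
After stage 1: C left = (1−0.556)×257.55 = 114.35; stream total = 874.8 kg/min.
After stage 2: C left = (1−0.578)×114.35 = 48.257; final concentrate = 808.7 kg/min.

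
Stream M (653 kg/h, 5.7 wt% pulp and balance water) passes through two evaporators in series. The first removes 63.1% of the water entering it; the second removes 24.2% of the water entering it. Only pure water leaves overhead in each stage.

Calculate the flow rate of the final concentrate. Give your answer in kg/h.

209.5 kg/h

water in feed = 653×0.943 = 615.78 kg/h.
After stage 1: water left = (1−0.631)×615.78 = 227.22; stream total = 264.44 kg/h.
After stage 2: water left = (1−0.242)×227.22 = 172.23; final concentrate = 209.46 kg/h.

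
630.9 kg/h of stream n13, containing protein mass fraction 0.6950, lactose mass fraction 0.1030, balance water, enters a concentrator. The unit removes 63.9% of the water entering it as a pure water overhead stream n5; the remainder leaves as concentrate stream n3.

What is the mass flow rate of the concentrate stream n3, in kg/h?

water entering = 630.9×0.202 = 127.44 kg/h; overhead removed = 0.639×127.44 = 81.435 kg/h.
Concentrate = 630.9 − 81.435 = 549.46 kg/h.

549.5 kg/h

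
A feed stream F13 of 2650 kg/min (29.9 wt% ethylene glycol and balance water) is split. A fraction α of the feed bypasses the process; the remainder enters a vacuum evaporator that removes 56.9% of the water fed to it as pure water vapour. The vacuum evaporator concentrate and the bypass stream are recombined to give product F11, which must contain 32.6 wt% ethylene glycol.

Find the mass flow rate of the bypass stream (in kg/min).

2100 kg/min

All 2650×0.299 = 792.35 kg/min of ethylene glycol reaches F11, so F11 = 792.35/0.326 = 2430.5 kg/min and vapour = 219.48 kg/min.
The evaporator receives (1−α)·2650 of feed at 0.701 water and removes 0.569 of that water:
0.569×0.701×(1−α)×2650 = 219.48
(1−α) = 219.48/1057 = 0.2076;  α = 0.7924.
Bypass flow = 0.7924×2650 = 2099.7 kg/min.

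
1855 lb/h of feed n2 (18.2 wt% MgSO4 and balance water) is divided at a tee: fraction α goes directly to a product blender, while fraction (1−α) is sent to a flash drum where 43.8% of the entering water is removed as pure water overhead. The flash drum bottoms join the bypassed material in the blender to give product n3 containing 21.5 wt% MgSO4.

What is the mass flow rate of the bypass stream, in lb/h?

All 1855×0.182 = 337.61 lb/h of MgSO4 reaches n3, so n3 = 337.61/0.215 = 1570.3 lb/h and vapour = 284.72 lb/h.
The evaporator receives (1−α)·1855 of feed at 0.818 water and removes 0.438 of that water:
0.438×0.818×(1−α)×1855 = 284.72
(1−α) = 284.72/664.62 = 0.4284;  α = 0.5716.
Bypass flow = 0.5716×1855 = 1060.3 lb/h.

1060 lb/h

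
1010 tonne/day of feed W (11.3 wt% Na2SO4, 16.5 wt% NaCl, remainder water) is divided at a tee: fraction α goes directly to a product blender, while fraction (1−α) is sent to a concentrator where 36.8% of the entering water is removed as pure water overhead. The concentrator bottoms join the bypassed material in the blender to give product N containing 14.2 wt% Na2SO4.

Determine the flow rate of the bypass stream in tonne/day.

233.7 tonne/day

All 1010×0.113 = 114.13 tonne/day of Na2SO4 reaches N, so N = 114.13/0.142 = 803.73 tonne/day and vapour = 206.27 tonne/day.
The evaporator receives (1−α)·1010 of feed at 0.722 water and removes 0.368 of that water:
0.368×0.722×(1−α)×1010 = 206.27
(1−α) = 206.27/268.35 = 0.7686;  α = 0.2314.
Bypass flow = 0.2314×1010 = 233.67 tonne/day.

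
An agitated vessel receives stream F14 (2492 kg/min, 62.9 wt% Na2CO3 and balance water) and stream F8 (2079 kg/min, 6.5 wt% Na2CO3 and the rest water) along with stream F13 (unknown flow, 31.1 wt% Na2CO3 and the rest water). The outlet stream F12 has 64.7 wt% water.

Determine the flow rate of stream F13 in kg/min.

Let F13 be the unknown flow. Total out = 4571 + F13.
water balance: 2868.4 + 0.689·F13 = 0.647·(4571 + F13)
(0.689 − 0.647)·F13 = 0.647×4571 − 2868.4 = 89.04
F13 = 89.04 / 0.042 = 2120 kg/min

2120 kg/min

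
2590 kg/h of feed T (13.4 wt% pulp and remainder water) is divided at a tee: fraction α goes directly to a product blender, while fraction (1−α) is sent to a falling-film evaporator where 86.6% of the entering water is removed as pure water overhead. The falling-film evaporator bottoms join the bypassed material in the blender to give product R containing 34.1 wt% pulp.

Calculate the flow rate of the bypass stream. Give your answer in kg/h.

All 2590×0.134 = 347.06 kg/h of pulp reaches R, so R = 347.06/0.341 = 1017.8 kg/h and vapour = 1572.2 kg/h.
The evaporator receives (1−α)·2590 of feed at 0.866 water and removes 0.866 of that water:
0.866×0.866×(1−α)×2590 = 1572.2
(1−α) = 1572.2/1942.4 = 0.8094;  α = 0.1906.
Bypass flow = 0.1906×2590 = 493.57 kg/h.

493.6 kg/h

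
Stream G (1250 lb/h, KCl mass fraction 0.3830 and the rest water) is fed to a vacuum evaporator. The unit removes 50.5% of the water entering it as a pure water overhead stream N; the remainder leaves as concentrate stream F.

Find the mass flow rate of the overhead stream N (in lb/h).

water entering = 1250×0.617 = 771.25 lb/h; overhead removed = 0.505×771.25 = 389.48 lb/h.

389.5 lb/h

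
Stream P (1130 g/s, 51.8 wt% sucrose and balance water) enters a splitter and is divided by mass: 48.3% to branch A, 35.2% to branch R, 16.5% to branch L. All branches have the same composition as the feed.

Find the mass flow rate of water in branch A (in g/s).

263.1 g/s

Branch A total = 0.483×1130 = 545.79 g/s.
water in A = 0.482×545.79 = 263.07 g/s.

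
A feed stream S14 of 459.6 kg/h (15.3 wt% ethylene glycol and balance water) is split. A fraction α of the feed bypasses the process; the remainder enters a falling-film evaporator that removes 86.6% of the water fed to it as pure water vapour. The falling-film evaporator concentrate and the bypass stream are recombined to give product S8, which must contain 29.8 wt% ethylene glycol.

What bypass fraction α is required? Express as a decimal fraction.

All 459.6×0.153 = 70.319 kg/h of ethylene glycol reaches S8, so S8 = 70.319/0.298 = 235.97 kg/h and vapour = 223.63 kg/h.
The evaporator receives (1−α)·459.6 of feed at 0.847 water and removes 0.866 of that water:
0.866×0.847×(1−α)×459.6 = 223.63
(1−α) = 223.63/337.12 = 0.6634;  α = 0.3366.

0.337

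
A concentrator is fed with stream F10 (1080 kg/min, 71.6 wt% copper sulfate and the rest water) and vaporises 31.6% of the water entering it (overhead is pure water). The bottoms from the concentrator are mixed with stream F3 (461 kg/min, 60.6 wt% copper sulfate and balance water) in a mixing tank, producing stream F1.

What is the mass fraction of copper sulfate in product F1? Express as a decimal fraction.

0.729

Vapour removed = 0.316×0.284×1080 = 96.924 kg/min; concentrate = 983.08 kg/min.
copper sulfate reaching the mixer = 773.28 (from concentrate) + 461×0.606 = 1052.6 kg/min.
Product flow = 983.08 + 461 = 1444.1 kg/min; copper sulfate fraction = 0.729.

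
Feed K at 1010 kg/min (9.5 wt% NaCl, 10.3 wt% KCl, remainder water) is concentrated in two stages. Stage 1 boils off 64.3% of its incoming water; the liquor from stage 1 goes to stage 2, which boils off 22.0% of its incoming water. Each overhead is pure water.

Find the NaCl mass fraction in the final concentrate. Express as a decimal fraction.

water in feed = 1010×0.802 = 810.02 kg/min.
After stage 1: water left = (1−0.643)×810.02 = 289.18; stream total = 489.16 kg/min.
After stage 2: water left = (1−0.220)×289.18 = 225.56; final concentrate = 425.54 kg/min.
NaCl fraction = 95.95/425.54 = 0.2255.

0.2255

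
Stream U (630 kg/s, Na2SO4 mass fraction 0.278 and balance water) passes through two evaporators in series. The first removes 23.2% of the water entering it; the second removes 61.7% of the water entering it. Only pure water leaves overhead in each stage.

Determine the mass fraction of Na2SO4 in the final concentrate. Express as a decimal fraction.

0.567

water in feed = 630×0.722 = 454.86 kg/s.
After stage 1: water left = (1−0.232)×454.86 = 349.33; stream total = 524.47 kg/s.
After stage 2: water left = (1−0.617)×349.33 = 133.79; final concentrate = 308.93 kg/s.
Na2SO4 fraction = 175.14/308.93 = 0.567.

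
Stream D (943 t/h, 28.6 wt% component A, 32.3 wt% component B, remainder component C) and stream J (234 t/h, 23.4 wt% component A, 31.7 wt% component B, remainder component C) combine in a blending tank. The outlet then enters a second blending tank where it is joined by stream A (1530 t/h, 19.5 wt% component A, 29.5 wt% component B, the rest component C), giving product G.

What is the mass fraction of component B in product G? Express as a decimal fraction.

0.307

Overall, product flow = 2707 t/h.
component B in = 943×0.323 + 234×0.317 + 1530×0.295 = 830.12 t/h.
component B fraction in G = 0.307.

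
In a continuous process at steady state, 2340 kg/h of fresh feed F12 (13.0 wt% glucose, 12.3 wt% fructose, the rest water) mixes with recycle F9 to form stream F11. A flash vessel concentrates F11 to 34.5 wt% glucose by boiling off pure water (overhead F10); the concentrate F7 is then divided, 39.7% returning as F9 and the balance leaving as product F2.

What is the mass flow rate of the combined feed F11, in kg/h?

Overall glucose balance (none leaves overhead): glucose in fresh feed = glucose in product, i.e. 2340×0.130 = (1−0.397)·F7·0.345.
F7 = 304.2/(0.345×0.603) = 1462.3 kg/h.
Recycle F9 = 0.397×1462.3 = 580.51 kg/h.
Combined feed F11 = 2340 + 580.51 = 2920.5 kg/h.

2921 kg/h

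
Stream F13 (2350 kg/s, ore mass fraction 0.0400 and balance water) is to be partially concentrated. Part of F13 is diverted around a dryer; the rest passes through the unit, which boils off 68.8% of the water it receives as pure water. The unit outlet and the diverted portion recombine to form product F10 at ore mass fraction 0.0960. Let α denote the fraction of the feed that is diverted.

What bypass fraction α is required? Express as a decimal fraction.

All 2350×0.040 = 94 kg/s of ore reaches F10, so F10 = 94/0.096 = 979.17 kg/s and vapour = 1370.8 kg/s.
The evaporator receives (1−α)·2350 of feed at 0.960 water and removes 0.688 of that water:
0.688×0.960×(1−α)×2350 = 1370.8
(1−α) = 1370.8/1552.1 = 0.8832;  α = 0.1168.

0.117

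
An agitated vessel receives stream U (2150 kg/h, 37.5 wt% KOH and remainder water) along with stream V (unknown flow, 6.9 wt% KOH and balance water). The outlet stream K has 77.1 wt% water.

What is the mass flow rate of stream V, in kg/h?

1962 kg/h

Let V be the unknown flow. Total out = 2150 + V.
water balance: 1343.8 + 0.931·V = 0.771·(2150 + V)
(0.931 − 0.771)·V = 0.771×2150 − 1343.8 = 313.9
V = 313.9 / 0.160 = 1961.9 kg/h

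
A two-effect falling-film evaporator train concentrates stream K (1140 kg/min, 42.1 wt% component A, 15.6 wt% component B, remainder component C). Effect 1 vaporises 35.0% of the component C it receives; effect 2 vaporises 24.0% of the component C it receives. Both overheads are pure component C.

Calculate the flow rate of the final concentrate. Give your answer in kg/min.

component C in feed = 1140×0.423 = 482.22 kg/min.
After stage 1: component C left = (1−0.350)×482.22 = 313.44; stream total = 971.22 kg/min.
After stage 2: component C left = (1−0.240)×313.44 = 238.22; final concentrate = 896 kg/min.

896 kg/min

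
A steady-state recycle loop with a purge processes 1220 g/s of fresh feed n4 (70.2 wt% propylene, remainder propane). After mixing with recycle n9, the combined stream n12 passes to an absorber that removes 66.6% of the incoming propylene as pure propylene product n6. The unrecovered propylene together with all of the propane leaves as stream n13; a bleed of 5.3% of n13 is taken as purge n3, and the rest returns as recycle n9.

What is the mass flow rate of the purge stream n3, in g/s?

385.7 g/s

propane enters only via n4 and leaves only via the purge: 1220×0.298 = 0.053×(propane in n13), and the absorber passes all propane, so propane in n12 = propane in n13 = 6859.6 g/s.
propylene in n12: m_A = 1220×0.702 + (1−0.053)·(1−0.666)·m_A, so m_A = 856.44/0.6837 = 1252.7 g/s.
n13 = (1−0.666)×1252.7 + 6859.6 = 7278 g/s.
Purge n3 = 0.053×7278 = 385.73 g/s.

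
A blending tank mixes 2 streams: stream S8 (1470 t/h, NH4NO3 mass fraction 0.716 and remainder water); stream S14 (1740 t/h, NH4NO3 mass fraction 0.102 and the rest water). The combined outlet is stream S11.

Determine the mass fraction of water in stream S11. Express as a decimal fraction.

Total flow out = 1470 + 1740 = 3210 t/h.
water in = 1470×0.284 + 1740×0.898 = 1980 t/h.
water mass fraction in S11 = 1980/3210 = 0.617.

0.617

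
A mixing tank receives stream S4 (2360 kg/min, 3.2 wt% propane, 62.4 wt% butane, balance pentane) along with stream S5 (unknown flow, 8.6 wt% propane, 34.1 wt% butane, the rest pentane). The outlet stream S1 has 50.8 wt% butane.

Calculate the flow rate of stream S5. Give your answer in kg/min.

Let S5 be the unknown flow. Total out = 2360 + S5.
butane balance: 1472.6 + 0.341·S5 = 0.508·(2360 + S5)
(0.341 − 0.508)·S5 = 0.508×2360 − 1472.6 = -273.76
S5 = -273.76 / -0.167 = 1639.3 kg/min

1639 kg/min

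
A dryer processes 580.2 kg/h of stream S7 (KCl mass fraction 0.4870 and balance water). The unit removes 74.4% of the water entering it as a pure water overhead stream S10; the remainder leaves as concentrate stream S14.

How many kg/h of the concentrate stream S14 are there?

358.8 kg/h

water entering = 580.2×0.513 = 297.64 kg/h; overhead removed = 0.744×297.64 = 221.45 kg/h.
Concentrate = 580.2 − 221.45 = 358.75 kg/h.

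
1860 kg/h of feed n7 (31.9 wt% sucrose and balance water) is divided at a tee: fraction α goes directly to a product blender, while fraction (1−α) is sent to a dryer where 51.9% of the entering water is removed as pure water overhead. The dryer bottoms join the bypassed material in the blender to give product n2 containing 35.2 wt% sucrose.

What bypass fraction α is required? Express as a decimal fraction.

All 1860×0.319 = 593.34 kg/h of sucrose reaches n2, so n2 = 593.34/0.352 = 1685.6 kg/h and vapour = 174.37 kg/h.
The evaporator receives (1−α)·1860 of feed at 0.681 water and removes 0.519 of that water:
0.519×0.681×(1−α)×1860 = 174.37
(1−α) = 174.37/657.4 = 0.2653;  α = 0.7347.

0.735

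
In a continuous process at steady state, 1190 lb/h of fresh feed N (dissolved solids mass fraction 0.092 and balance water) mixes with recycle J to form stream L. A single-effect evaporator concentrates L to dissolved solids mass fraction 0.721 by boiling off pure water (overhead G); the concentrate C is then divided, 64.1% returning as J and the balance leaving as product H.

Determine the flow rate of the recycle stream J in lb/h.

Overall dissolved solids balance (none leaves overhead): dissolved solids in fresh feed = dissolved solids in product, i.e. 1190×0.092 = (1−0.641)·C·0.721.
C = 109.48/(0.721×0.359) = 422.97 lb/h.
Recycle J = 0.641×422.97 = 271.12 lb/h.

271.1 lb/h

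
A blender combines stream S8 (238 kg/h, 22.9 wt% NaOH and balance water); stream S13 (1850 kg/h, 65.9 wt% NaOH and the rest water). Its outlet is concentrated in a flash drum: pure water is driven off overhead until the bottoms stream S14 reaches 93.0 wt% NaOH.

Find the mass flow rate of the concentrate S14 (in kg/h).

NaOH entering = 238×0.229 + 1850×0.659 = 1273.7 kg/h.
All NaOH reports to S14, so S14 = 1273.7/0.930 = 1369.5 kg/h.

1370 kg/h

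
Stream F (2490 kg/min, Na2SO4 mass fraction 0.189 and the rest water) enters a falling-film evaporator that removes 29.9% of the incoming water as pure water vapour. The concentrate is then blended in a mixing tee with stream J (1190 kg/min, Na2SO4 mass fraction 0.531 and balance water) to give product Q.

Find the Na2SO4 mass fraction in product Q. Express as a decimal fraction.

Vapour removed = 0.299×0.811×2490 = 603.8 kg/min; concentrate = 1886.2 kg/min.
Na2SO4 reaching the mixer = 470.61 (from concentrate) + 1190×0.531 = 1102.5 kg/min.
Product flow = 1886.2 + 1190 = 3076.2 kg/min; Na2SO4 fraction = 0.358.

0.358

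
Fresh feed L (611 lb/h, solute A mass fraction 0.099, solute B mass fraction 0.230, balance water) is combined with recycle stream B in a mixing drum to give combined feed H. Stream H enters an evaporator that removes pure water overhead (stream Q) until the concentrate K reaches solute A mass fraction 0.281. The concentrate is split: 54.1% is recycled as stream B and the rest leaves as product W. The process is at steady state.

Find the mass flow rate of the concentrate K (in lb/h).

Overall solute A balance (none leaves overhead): solute A in fresh feed = solute A in product, i.e. 611×0.099 = (1−0.541)·K·0.281.
K = 60.489/(0.281×0.459) = 468.98 lb/h.

469 lb/h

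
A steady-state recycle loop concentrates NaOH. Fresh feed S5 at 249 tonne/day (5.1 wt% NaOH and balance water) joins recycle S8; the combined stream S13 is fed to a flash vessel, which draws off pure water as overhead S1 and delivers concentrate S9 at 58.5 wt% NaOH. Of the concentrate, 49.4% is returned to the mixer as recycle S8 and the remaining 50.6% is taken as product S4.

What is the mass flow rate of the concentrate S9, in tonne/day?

Overall NaOH balance (none leaves overhead): NaOH in fresh feed = NaOH in product, i.e. 249×0.051 = (1−0.494)·S9·0.585.
S9 = 12.699/(0.585×0.506) = 42.901 tonne/day.

42.9 tonne/day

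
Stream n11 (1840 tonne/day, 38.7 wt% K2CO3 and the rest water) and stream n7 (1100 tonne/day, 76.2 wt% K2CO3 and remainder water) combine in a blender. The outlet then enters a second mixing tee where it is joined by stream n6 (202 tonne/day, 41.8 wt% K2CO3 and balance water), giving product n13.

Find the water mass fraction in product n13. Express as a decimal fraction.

Overall, product flow = 3142 tonne/day.
water in = 1840×0.613 + 1100×0.238 + 202×0.582 = 1507.3 tonne/day.
water fraction in n13 = 0.480.

0.480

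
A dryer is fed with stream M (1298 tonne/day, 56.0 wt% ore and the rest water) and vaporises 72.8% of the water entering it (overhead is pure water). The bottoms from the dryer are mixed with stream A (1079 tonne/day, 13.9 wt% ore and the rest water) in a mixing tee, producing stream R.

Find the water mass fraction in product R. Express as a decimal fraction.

0.553

Vapour removed = 0.728×0.440×1298 = 415.78 tonne/day; concentrate = 882.22 tonne/day.
water reaching the mixer = 155.34 (from concentrate) + 1079×0.861 = 1084.4 tonne/day.
Product flow = 882.22 + 1079 = 1961.2 tonne/day; water fraction = 0.553.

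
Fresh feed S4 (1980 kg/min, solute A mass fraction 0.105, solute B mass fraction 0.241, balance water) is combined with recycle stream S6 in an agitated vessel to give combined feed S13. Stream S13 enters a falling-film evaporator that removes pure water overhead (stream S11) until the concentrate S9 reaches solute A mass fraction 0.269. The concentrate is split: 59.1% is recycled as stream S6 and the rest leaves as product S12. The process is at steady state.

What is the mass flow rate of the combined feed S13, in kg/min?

Overall solute A balance (none leaves overhead): solute A in fresh feed = solute A in product, i.e. 1980×0.105 = (1−0.591)·S9·0.269.
S9 = 207.9/(0.269×0.409) = 1889.6 kg/min.
Recycle S6 = 0.591×1889.6 = 1116.8 kg/min.
Combined feed S13 = 1980 + 1116.8 = 3096.8 kg/min.

3097 kg/min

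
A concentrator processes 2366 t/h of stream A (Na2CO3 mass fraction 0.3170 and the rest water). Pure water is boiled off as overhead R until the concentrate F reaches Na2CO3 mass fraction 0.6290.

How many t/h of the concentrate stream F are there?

1192 t/h

Na2CO3 is conserved: 2366×0.317 = 750.02 t/h all reports to the concentrate.
Concentrate = 750.02/(target fraction) = 1192.4 t/h.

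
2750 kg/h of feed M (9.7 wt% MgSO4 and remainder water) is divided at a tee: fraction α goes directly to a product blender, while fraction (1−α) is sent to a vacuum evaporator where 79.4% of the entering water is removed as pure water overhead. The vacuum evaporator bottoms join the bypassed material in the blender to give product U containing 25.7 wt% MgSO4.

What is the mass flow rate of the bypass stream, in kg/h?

362.1 kg/h

All 2750×0.097 = 266.75 kg/h of MgSO4 reaches U, so U = 266.75/0.257 = 1037.9 kg/h and vapour = 1712.1 kg/h.
The evaporator receives (1−α)·2750 of feed at 0.903 water and removes 0.794 of that water:
0.794×0.903×(1−α)×2750 = 1712.1
(1−α) = 1712.1/1971.7 = 0.8683;  α = 0.1317.
Bypass flow = 0.1317×2750 = 362.13 kg/h.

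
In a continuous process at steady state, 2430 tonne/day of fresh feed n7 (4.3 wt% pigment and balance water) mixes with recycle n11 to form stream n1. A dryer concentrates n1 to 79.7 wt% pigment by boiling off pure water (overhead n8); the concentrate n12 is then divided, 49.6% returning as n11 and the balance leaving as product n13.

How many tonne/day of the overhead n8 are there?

2299 tonne/day

Overall pigment balance (none leaves overhead): pigment in fresh feed = pigment in product, i.e. 2430×0.043 = (1−0.496)·n12·0.797.
n12 = 104.49/(0.797×0.504) = 260.13 tonne/day.
Recycle n11 = 0.496×260.13 = 129.02 tonne/day.
Combined feed n1 = 2430 + 129.02 = 2559 tonne/day.
Overhead n8 = n1 − n12 = 2559 − 260.13 = 2298.9 tonne/day.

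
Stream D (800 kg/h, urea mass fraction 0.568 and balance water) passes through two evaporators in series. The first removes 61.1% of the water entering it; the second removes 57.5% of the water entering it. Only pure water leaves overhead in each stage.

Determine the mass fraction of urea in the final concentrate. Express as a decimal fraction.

water in feed = 800×0.432 = 345.6 kg/h.
After stage 1: water left = (1−0.611)×345.6 = 134.44; stream total = 588.84 kg/h.
After stage 2: water left = (1−0.575)×134.44 = 57.136; final concentrate = 511.54 kg/h.
urea fraction = 454.4/511.54 = 0.888.

0.888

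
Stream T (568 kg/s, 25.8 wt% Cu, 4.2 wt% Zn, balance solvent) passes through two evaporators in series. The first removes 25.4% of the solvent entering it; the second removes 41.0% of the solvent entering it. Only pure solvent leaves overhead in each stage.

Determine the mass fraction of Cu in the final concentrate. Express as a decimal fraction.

0.424

solvent in feed = 568×0.700 = 397.6 kg/s.
After stage 1: solvent left = (1−0.254)×397.6 = 296.61; stream total = 467.01 kg/s.
After stage 2: solvent left = (1−0.410)×296.61 = 175; final concentrate = 345.4 kg/s.
Cu fraction = 146.54/345.4 = 0.424.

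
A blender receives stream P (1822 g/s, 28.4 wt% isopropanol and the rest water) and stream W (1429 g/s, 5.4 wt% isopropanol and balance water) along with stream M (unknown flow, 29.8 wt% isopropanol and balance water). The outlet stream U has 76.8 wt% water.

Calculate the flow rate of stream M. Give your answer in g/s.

2418 g/s

Let M be the unknown flow. Total out = 3251 + M.
water balance: 2656.4 + 0.702·M = 0.768·(3251 + M)
(0.702 − 0.768)·M = 0.768×3251 − 2656.4 = -159.62
M = -159.62 / -0.066 = 2418.5 g/s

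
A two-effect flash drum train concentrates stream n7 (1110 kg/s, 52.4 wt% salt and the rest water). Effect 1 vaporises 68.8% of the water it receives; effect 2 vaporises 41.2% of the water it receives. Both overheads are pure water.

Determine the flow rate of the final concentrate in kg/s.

water in feed = 1110×0.476 = 528.36 kg/s.
After stage 1: water left = (1−0.688)×528.36 = 164.85; stream total = 746.49 kg/s.
After stage 2: water left = (1−0.412)×164.85 = 96.931; final concentrate = 678.57 kg/s.

678.6 kg/s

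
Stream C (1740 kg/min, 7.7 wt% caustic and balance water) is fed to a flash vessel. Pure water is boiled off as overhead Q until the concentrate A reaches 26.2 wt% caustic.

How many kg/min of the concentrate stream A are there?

511.4 kg/min

caustic is conserved: 1740×0.077 = 133.98 kg/min all reports to the concentrate.
Concentrate = 133.98/(target fraction) = 511.37 kg/min.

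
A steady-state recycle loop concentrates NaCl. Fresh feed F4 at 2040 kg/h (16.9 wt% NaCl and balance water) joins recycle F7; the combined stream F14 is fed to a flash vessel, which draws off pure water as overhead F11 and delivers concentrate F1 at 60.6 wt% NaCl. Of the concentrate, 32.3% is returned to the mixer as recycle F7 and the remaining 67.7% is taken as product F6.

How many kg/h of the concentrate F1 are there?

Overall NaCl balance (none leaves overhead): NaCl in fresh feed = NaCl in product, i.e. 2040×0.169 = (1−0.323)·F1·0.606.
F1 = 344.76/(0.606×0.677) = 840.34 kg/h.

840.3 kg/h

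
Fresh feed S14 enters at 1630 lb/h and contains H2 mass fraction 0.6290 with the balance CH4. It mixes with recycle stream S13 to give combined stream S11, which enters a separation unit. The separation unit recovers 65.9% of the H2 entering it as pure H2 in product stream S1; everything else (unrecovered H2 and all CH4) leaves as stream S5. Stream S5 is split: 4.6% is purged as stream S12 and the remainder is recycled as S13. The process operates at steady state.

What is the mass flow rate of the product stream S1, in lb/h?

1001 lb/h

H2 in S11: m_A = 1630×0.629 + (1−0.046)·(1−0.659)·m_A, so m_A = 1025.3/0.6747 = 1519.6 lb/h.
Product S1 = 0.659×1519.6 = 1001.4 lb/h.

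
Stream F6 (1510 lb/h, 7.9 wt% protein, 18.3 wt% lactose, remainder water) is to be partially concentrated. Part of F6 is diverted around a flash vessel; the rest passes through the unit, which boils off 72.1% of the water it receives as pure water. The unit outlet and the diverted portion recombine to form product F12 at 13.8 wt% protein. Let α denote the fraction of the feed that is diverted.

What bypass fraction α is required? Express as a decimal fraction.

0.197

All 1510×0.079 = 119.29 lb/h of protein reaches F12, so F12 = 119.29/0.138 = 864.42 lb/h and vapour = 645.58 lb/h.
The evaporator receives (1−α)·1510 of feed at 0.738 water and removes 0.721 of that water:
0.721×0.738×(1−α)×1510 = 645.58
(1−α) = 645.58/803.47 = 0.8035;  α = 0.1965.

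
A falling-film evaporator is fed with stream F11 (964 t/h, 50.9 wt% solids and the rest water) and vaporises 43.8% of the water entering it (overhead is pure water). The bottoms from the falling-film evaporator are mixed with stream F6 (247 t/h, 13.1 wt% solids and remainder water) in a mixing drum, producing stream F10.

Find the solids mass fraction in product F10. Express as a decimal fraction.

0.521

Vapour removed = 0.438×0.491×964 = 207.32 t/h; concentrate = 756.68 t/h.
solids reaching the mixer = 490.68 (from concentrate) + 247×0.131 = 523.03 t/h.
Product flow = 756.68 + 247 = 1003.7 t/h; solids fraction = 0.521.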